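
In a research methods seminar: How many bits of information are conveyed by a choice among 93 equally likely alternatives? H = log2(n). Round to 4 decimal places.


H = log2(n)
H = log2(93)
= 6.5392


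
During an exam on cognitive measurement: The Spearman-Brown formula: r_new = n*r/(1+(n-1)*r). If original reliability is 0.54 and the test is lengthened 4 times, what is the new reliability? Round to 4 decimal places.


r_new = n*r / (1 + (n-1)*r)
Numerator = 4 * 0.54 = 2.16
Denominator = 1 + 3 * 0.54 = 2.62
r_new = 2.16 / 2.62
= 0.8244


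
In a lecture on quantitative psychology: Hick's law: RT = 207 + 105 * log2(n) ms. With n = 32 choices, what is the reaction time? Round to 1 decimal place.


RT = 207 + 105 * log2(32)
log2(32) = 5.0
RT = 207 + 105 * 5.0
= 207 + 525.0
= 732.0 ms


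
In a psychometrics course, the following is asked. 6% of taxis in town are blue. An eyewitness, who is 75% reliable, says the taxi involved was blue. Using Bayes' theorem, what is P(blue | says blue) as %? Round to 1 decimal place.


P(blue | says blue) = P(says blue | blue)*P(blue) / [P(says blue | blue)*P(blue) + P(says blue | not blue)*P(not blue)]
Numerator = 0.75 * 0.06 = 0.045
False identification = 0.25 * 0.94 = 0.235
P = 0.045 / (0.045 + 0.235)
= 0.045 / 0.28
As percentage = 16.1


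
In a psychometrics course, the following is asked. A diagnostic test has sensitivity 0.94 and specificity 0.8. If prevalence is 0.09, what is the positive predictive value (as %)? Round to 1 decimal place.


PPV = (sens * prev) / (sens * prev + (1-spec) * (1-prev))
Numerator = 0.94 * 0.09 = 0.0846
P(positive and no disease) = (1 - spec) * (1 - prev) = (1 - 0.8) * (1 - 0.09) = 0.182
Denominator = 0.0846 + 0.182 = 0.2666
PPV = 0.0846 / 0.2666 = 0.317329
As percentage = 31.7


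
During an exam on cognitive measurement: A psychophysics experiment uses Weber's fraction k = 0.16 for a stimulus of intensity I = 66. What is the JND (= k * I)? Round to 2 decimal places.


JND = k * I
JND = 0.16 * 66
= 10.56


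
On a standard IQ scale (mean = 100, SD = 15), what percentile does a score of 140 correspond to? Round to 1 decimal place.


z = (IQ - mean) / SD
z = (140 - 100) / 15 = 2.6667
Percentile = Phi(2.6667) * 100
Phi(2.6667) = 0.99617
= 99.6


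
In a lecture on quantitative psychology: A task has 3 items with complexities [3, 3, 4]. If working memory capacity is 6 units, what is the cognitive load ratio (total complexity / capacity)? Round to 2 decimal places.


Total complexity = 3 + 3 + 4 = 10
Load = total / capacity = 10 / 6
= 1.67


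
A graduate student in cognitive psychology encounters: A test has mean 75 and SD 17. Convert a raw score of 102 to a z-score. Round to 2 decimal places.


z = (X - mu) / sigma
= (102 - 75) / 17
= 27 / 17
= 1.59


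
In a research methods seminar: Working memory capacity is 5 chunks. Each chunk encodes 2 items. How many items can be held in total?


Total items = chunks * items_per_chunk
= 5 * 2
= 10


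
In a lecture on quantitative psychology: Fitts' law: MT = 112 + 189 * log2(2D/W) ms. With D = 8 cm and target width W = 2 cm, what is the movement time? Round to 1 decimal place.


MT = 112 + 189 * log2(2*8/2)
2D/W = 8.0
log2(8.0) = 3.0
MT = 112 + 189 * 3.0
= 679.0 ms


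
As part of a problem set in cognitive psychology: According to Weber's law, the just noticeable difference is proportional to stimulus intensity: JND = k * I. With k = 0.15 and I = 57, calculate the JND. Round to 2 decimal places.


JND = k * I
JND = 0.15 * 57
= 8.55


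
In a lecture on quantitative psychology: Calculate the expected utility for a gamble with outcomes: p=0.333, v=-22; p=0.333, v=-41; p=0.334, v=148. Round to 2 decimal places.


EU = sum(p_i * v_i)
0.333 * -22 = -7.326
0.333 * -41 = -13.653
0.334 * 148 = 49.432
EU = -7.326 + -13.653 + 49.432
= 28.45


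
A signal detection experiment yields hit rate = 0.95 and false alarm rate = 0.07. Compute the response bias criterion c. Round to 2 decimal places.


c = -0.5 * (z(HR) + z(FAR))
z(0.95) = 1.6449
z(0.07) = -1.4758
c = -0.5 * (1.6449 + -1.4758)
= -0.5 * 0.1691
= -0.08


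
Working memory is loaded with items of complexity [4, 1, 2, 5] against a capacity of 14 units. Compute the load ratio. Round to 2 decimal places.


Total complexity = 4 + 1 + 2 + 5 = 12
Load = total / capacity = 12 / 14
= 0.86


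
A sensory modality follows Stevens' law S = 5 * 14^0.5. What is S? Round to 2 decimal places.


S = 5 * 14^0.5
14^0.5 = 3.7417
S = 5 * 3.7417
= 18.71


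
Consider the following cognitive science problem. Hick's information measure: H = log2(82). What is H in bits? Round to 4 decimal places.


H = log2(n)
H = log2(82)
= 6.3576


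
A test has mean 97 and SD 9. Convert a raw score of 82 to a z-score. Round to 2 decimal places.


z = (X - mu) / sigma
= (82 - 97) / 9
= -15 / 9
= -1.67


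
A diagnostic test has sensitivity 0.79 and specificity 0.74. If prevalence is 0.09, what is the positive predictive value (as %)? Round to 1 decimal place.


PPV = (sens * prev) / (sens * prev + (1-spec) * (1-prev))
Numerator = 0.79 * 0.09 = 0.0711
P(positive and no disease) = (1 - spec) * (1 - prev) = (1 - 0.74) * (1 - 0.09) = 0.2366
Denominator = 0.0711 + 0.2366 = 0.3077
PPV = 0.0711 / 0.3077 = 0.231069
As percentage = 23.1


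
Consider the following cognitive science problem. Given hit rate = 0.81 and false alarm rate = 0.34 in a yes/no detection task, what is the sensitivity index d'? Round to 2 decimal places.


d' = z(HR) - z(FAR)
z(0.81) = 0.8779
z(0.34) = -0.4125
d' = 0.8779 - -0.4125
= 1.29


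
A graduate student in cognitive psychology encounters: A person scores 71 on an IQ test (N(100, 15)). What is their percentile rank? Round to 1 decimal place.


z = (IQ - mean) / SD
z = (71 - 100) / 15 = -1.9333
Percentile = Phi(-1.9333) * 100
Phi(-1.9333) = 0.0266
= 2.7


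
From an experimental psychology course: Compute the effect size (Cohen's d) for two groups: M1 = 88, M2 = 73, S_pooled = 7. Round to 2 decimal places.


Cohen's d = (M1 - M2) / S_pooled
= (88 - 73) / 7
= 15 / 7
= 2.14


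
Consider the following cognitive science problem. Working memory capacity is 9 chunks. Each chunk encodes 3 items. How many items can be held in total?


Total items = chunks * items_per_chunk
= 9 * 3
= 27


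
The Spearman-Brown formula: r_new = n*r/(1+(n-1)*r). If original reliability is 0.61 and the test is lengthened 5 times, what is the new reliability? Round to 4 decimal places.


r_new = n*r / (1 + (n-1)*r)
Numerator = 5 * 0.61 = 3.05
Denominator = 1 + 4 * 0.61 = 3.44
r_new = 3.05 / 3.44
= 0.8866


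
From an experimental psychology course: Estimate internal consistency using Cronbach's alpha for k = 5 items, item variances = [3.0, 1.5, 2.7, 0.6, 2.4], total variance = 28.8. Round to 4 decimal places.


alpha = (k/(k-1)) * (1 - sum(s_i^2)/s_total^2)
sum(item variances) = 10.2
k/(k-1) = 5/4 = 1.25
1 - 10.2/28.8 = 1 - 0.354167 = 0.645833
alpha = 1.25 * 0.645833
= 0.8073


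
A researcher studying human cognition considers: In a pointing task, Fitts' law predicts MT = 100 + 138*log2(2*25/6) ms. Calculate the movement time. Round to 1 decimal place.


MT = 100 + 138 * log2(2*25/6)
2D/W = 8.333333
log2(8.333333) = 3.0589
MT = 100 + 138 * 3.0589
= 522.1 ms


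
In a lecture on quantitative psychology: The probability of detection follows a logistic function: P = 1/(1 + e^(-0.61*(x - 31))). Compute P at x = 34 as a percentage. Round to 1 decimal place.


P(x) = 1/(1 + e^(-0.61*(34 - 31)))
Exponent = -0.61 * 3 = -1.83
e^(-1.83) = 0.160414
P = 1/(1 + 0.160414) = 0.861761
Percentage = 86.2


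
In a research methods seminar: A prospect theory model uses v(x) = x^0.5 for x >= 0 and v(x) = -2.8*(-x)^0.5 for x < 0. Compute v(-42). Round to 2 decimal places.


Since x = -42 < 0, use v(x) = -lambda*(-x)^alpha
(-x) = 42
42^0.5 = 6.4807
v(-42) = -2.8 * 6.4807
= -18.15


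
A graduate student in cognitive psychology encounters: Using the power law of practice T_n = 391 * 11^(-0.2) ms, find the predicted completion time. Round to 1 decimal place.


T_n = 391 * 11^(-0.2)
11^(-0.2) = 0.619044
T_n = 391 * 0.619044
= 242.0 ms


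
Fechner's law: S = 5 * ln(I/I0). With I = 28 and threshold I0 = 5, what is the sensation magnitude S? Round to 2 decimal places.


S = 5 * ln(28/5)
I/I0 = 5.6
ln(5.6) = 1.7228
S = 5 * 1.7228
= 8.61


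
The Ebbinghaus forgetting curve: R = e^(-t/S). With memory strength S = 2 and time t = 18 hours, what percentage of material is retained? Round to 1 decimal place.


R = e^(-t/S)
-t/S = -18/2 = -9.0
R = e^(-9.0) = 0.000123
Percentage = 0.000123 * 100
= 0.0


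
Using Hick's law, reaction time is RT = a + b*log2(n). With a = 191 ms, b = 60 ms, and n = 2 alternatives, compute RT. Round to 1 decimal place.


RT = 191 + 60 * log2(2)
log2(2) = 1.0
RT = 191 + 60 * 1.0
= 191 + 60.0
= 251.0 ms


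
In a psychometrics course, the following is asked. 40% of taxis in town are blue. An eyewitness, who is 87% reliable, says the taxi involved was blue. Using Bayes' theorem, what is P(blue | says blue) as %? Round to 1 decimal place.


P(blue | says blue) = P(says blue | blue)*P(blue) / [P(says blue | blue)*P(blue) + P(says blue | not blue)*P(not blue)]
Numerator = 0.87 * 0.4 = 0.348
False identification = 0.13 * 0.6 = 0.078
P = 0.348 / (0.348 + 0.078)
= 0.348 / 0.426
As percentage = 81.7


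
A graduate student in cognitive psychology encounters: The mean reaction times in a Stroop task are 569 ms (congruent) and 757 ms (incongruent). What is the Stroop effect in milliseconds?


Stroop effect = RT(incongruent) - RT(congruent)
= 757 - 569
= 188 ms


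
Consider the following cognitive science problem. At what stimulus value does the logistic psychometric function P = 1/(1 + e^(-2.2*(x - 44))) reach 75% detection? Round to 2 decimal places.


At P = 0.75: 0.75 = 1/(1 + e^(-k*(x-x0)))
Solving: e^(-k*(x-x0)) = 1/3
x = x0 + ln(3)/k
ln(3) = 1.0986
x = 44 + 1.0986/2.2
= 44 + 0.4994
= 44.50


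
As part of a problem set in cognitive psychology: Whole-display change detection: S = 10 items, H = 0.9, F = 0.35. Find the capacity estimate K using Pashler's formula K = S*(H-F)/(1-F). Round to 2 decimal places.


K = S * (H - F) / (1 - F)
H - F = 0.55
1 - F = 0.65
K = 10 * 0.55 / 0.65
= 8.46


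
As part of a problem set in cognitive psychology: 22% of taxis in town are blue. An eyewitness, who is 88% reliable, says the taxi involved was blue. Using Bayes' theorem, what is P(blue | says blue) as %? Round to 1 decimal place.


P(blue | says blue) = P(says blue | blue)*P(blue) / [P(says blue | blue)*P(blue) + P(says blue | not blue)*P(not blue)]
Numerator = 0.88 * 0.22 = 0.1936
False identification = 0.12 * 0.78 = 0.0936
P = 0.1936 / (0.1936 + 0.0936)
= 0.1936 / 0.2872
As percentage = 67.4


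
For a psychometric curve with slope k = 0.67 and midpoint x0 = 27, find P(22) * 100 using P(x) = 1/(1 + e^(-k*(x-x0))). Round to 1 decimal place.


P(x) = 1/(1 + e^(-0.67*(22 - 27)))
Exponent = -0.67 * -5 = 3.35
e^(3.35) = 28.502734
P = 1/(1 + 28.502734) = 0.033895
Percentage = 3.4


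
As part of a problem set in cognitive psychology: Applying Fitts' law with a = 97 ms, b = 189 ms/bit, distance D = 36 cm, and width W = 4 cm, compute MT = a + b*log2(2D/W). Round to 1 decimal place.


MT = 97 + 189 * log2(2*36/4)
2D/W = 18.0
log2(18.0) = 4.1699
MT = 97 + 189 * 4.1699
= 885.1 ms


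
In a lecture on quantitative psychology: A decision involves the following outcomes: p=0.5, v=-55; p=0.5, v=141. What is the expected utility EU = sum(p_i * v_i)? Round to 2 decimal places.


EU = sum(p_i * v_i)
0.5 * -55 = -27.5
0.5 * 141 = 70.5
EU = -27.5 + 70.5
= 43.00


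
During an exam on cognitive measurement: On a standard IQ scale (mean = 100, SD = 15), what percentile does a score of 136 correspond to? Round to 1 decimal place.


z = (IQ - mean) / SD
z = (136 - 100) / 15 = 2.4
Percentile = Phi(2.4) * 100
Phi(2.4) = 0.991802
= 99.2


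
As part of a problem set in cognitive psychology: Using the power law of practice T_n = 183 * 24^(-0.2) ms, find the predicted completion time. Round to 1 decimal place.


T_n = 183 * 24^(-0.2)
24^(-0.2) = 0.529612
T_n = 183 * 0.529612
= 96.9 ms


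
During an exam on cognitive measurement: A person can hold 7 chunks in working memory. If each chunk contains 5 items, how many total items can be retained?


Total items = chunks * items_per_chunk
= 7 * 5
= 35


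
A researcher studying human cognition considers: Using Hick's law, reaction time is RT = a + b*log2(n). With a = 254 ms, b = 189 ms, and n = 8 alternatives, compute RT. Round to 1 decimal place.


RT = 254 + 189 * log2(8)
log2(8) = 3.0
RT = 254 + 189 * 3.0
= 254 + 567.0
= 821.0 ms


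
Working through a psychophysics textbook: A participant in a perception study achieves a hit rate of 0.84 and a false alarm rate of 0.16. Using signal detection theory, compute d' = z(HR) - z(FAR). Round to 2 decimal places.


d' = z(HR) - z(FAR)
z(0.84) = 0.9945
z(0.16) = -0.9945
d' = 0.9945 - -0.9945
= 1.99


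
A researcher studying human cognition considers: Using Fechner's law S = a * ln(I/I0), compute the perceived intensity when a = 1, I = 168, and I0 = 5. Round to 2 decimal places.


S = 1 * ln(168/5)
I/I0 = 33.6
ln(33.6) = 3.5145
S = 1 * 3.5145
= 3.51


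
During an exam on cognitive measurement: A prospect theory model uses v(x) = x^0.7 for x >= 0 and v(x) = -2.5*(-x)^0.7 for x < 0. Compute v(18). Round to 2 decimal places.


Since x = 18 >= 0, use v(x) = x^0.7
18^0.7 = 7.5629
v(18) = 7.56


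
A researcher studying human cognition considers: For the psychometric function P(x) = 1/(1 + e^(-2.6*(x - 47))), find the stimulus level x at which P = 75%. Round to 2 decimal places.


At P = 0.75: 0.75 = 1/(1 + e^(-k*(x-x0)))
Solving: e^(-k*(x-x0)) = 1/3
x = x0 + ln(3)/k
ln(3) = 1.0986
x = 47 + 1.0986/2.6
= 47 + 0.4225
= 47.42


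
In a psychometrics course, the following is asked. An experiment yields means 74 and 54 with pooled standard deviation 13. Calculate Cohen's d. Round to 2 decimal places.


Cohen's d = (M1 - M2) / S_pooled
= (74 - 54) / 13
= 20 / 13
= 1.54


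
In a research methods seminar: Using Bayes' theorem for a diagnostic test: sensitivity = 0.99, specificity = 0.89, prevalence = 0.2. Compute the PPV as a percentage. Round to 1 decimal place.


PPV = (sens * prev) / (sens * prev + (1-spec) * (1-prev))
Numerator = 0.99 * 0.2 = 0.198
P(positive and no disease) = (1 - spec) * (1 - prev) = (1 - 0.89) * (1 - 0.2) = 0.088
Denominator = 0.198 + 0.088 = 0.286
PPV = 0.198 / 0.286 = 0.692308
As percentage = 69.2


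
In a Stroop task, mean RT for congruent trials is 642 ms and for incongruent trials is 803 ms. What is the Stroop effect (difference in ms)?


Stroop effect = RT(incongruent) - RT(congruent)
= 803 - 642
= 161 ms


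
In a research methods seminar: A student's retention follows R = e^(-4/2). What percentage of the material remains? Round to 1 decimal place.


R = e^(-t/S)
-t/S = -4/2 = -2.0
R = e^(-2.0) = 0.135335
Percentage = 0.135335 * 100
= 13.5


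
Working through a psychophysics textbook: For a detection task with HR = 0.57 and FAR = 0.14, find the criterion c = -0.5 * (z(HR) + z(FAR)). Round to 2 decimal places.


c = -0.5 * (z(HR) + z(FAR))
z(0.57) = 0.1764
z(0.14) = -1.0803
c = -0.5 * (0.1764 + -1.0803)
= -0.5 * -0.9039
= 0.45


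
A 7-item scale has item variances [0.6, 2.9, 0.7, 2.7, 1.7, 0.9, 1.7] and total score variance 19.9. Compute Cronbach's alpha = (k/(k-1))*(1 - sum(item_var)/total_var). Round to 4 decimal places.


alpha = (k/(k-1)) * (1 - sum(s_i^2)/s_total^2)
sum(item variances) = 11.2
k/(k-1) = 7/6 = 1.166667
1 - 11.2/19.9 = 1 - 0.562814 = 0.437186
alpha = 1.166667 * 0.437186
= 0.5101


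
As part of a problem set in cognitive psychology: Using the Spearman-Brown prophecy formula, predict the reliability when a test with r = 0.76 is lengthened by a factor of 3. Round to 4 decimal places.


r_new = n*r / (1 + (n-1)*r)
Numerator = 3 * 0.76 = 2.28
Denominator = 1 + 2 * 0.76 = 2.52
r_new = 2.28 / 2.52
= 0.9048


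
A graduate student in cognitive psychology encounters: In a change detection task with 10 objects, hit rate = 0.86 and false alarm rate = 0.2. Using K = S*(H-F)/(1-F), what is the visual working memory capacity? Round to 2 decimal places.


K = S * (H - F) / (1 - F)
H - F = 0.66
1 - F = 0.8
K = 10 * 0.66 / 0.8
= 8.25


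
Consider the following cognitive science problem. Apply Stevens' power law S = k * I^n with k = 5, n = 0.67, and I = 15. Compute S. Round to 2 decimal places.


S = 5 * 15^0.67
15^0.67 = 6.1374
S = 5 * 6.1374
= 30.69


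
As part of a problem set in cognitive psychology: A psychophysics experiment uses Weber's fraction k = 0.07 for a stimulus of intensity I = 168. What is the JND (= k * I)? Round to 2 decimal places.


JND = k * I
JND = 0.07 * 168
= 11.76


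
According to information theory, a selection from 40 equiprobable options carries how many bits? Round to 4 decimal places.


H = log2(n)
H = log2(40)
= 5.3219


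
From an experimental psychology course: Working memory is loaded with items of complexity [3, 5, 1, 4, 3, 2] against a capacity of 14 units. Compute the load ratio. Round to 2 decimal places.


Total complexity = 3 + 5 + 1 + 4 + 3 + 2 = 18
Load = total / capacity = 18 / 14
= 1.29


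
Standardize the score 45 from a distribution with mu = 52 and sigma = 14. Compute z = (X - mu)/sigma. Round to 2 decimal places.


z = (X - mu) / sigma
= (45 - 52) / 14
= -7 / 14
= -0.50


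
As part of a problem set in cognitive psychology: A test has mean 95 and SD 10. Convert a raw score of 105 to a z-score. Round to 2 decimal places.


z = (X - mu) / sigma
= (105 - 95) / 10
= 10 / 10
= 1.00


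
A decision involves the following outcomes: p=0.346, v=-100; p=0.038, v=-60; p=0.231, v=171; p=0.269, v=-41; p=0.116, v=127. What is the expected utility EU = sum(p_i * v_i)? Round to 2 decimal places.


EU = sum(p_i * v_i)
0.346 * -100 = -34.6
0.038 * -60 = -2.28
0.231 * 171 = 39.501
0.269 * -41 = -11.029
0.116 * 127 = 14.732
EU = -34.6 + -2.28 + 39.501 + -11.029 + 14.732
= 6.32


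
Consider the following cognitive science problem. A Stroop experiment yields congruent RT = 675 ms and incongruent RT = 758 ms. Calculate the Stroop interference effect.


Stroop effect = RT(incongruent) - RT(congruent)
= 758 - 675
= 83 ms


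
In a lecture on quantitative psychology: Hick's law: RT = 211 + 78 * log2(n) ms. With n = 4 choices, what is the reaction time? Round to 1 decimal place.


RT = 211 + 78 * log2(4)
log2(4) = 2.0
RT = 211 + 78 * 2.0
= 211 + 156.0
= 367.0 ms


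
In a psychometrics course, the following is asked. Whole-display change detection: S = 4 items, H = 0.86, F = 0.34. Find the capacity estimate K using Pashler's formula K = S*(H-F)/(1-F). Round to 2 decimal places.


K = S * (H - F) / (1 - F)
H - F = 0.52
1 - F = 0.66
K = 4 * 0.52 / 0.66
= 3.15


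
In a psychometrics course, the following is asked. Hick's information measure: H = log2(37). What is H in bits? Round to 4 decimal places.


H = log2(n)
H = log2(37)
= 5.2095


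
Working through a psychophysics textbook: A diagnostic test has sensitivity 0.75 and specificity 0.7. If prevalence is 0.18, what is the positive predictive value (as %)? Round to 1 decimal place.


PPV = (sens * prev) / (sens * prev + (1-spec) * (1-prev))
Numerator = 0.75 * 0.18 = 0.135
P(positive and no disease) = (1 - spec) * (1 - prev) = (1 - 0.7) * (1 - 0.18) = 0.246
Denominator = 0.135 + 0.246 = 0.381
PPV = 0.135 / 0.381 = 0.354331
As percentage = 35.4


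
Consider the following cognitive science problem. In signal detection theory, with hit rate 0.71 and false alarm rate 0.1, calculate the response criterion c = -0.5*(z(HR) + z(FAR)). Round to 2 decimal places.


c = -0.5 * (z(HR) + z(FAR))
z(0.71) = 0.5534
z(0.1) = -1.2816
c = -0.5 * (0.5534 + -1.2816)
= -0.5 * -0.7282
= 0.36


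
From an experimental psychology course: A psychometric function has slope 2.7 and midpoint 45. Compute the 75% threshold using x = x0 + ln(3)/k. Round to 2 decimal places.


At P = 0.75: 0.75 = 1/(1 + e^(-k*(x-x0)))
Solving: e^(-k*(x-x0)) = 1/3
x = x0 + ln(3)/k
ln(3) = 1.0986
x = 45 + 1.0986/2.7
= 45 + 0.4069
= 45.41


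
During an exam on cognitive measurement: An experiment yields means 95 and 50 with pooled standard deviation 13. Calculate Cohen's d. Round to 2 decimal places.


Cohen's d = (M1 - M2) / S_pooled
= (95 - 50) / 13
= 45 / 13
= 3.46


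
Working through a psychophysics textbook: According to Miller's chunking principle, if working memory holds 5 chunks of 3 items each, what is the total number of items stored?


Total items = chunks * items_per_chunk
= 5 * 3
= 15


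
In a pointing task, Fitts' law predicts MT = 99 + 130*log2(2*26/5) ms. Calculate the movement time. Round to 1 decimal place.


MT = 99 + 130 * log2(2*26/5)
2D/W = 10.4
log2(10.4) = 3.3785
MT = 99 + 130 * 3.3785
= 538.2 ms


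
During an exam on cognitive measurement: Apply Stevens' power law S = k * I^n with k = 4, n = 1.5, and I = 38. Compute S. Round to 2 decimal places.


S = 4 * 38^1.5
38^1.5 = 234.2477
S = 4 * 234.2477
= 936.99


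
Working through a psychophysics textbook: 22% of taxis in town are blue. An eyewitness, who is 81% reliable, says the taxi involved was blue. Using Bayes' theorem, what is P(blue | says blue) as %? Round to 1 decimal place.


P(blue | says blue) = P(says blue | blue)*P(blue) / [P(says blue | blue)*P(blue) + P(says blue | not blue)*P(not blue)]
Numerator = 0.81 * 0.22 = 0.1782
False identification = 0.19 * 0.78 = 0.1482
P = 0.1782 / (0.1782 + 0.1482)
= 0.1782 / 0.3264
As percentage = 54.6


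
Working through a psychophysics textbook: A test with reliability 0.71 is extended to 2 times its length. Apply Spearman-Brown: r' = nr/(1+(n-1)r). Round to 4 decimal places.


r_new = n*r / (1 + (n-1)*r)
Numerator = 2 * 0.71 = 1.42
Denominator = 1 + 1 * 0.71 = 1.71
r_new = 1.42 / 1.71
= 0.8304


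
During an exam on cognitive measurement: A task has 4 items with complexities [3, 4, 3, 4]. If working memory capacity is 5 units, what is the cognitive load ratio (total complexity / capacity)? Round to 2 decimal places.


Total complexity = 3 + 4 + 3 + 4 = 14
Load = total / capacity = 14 / 5
= 2.80


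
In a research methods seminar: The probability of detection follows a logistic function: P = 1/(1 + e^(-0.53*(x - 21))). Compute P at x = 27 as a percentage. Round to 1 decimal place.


P(x) = 1/(1 + e^(-0.53*(27 - 21)))
Exponent = -0.53 * 6 = -3.18
e^(-3.18) = 0.041586
P = 1/(1 + 0.041586) = 0.960074
Percentage = 96.0


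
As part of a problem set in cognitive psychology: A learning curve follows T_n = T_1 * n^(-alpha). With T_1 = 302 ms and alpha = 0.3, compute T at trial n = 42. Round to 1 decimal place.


T_n = 302 * 42^(-0.3)
42^(-0.3) = 0.325856
T_n = 302 * 0.325856
= 98.4 ms


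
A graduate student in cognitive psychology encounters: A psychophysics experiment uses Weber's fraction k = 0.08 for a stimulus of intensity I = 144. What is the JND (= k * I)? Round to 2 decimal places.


JND = k * I
JND = 0.08 * 144
= 11.52


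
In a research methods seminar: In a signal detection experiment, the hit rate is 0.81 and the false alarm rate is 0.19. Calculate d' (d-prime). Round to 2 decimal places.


d' = z(HR) - z(FAR)
z(0.81) = 0.8779
z(0.19) = -0.8779
d' = 0.8779 - -0.8779
= 1.76


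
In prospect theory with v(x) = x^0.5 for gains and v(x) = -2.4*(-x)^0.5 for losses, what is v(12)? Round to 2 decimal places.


Since x = 12 >= 0, use v(x) = x^0.5
12^0.5 = 3.4641
v(12) = 3.46


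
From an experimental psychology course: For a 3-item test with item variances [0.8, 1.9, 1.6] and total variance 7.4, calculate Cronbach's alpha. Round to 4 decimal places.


alpha = (k/(k-1)) * (1 - sum(s_i^2)/s_total^2)
sum(item variances) = 4.3
k/(k-1) = 3/2 = 1.5
1 - 4.3/7.4 = 1 - 0.581081 = 0.418919
alpha = 1.5 * 0.418919
= 0.6284


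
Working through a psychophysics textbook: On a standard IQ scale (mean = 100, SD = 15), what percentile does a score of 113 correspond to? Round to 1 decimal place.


z = (IQ - mean) / SD
z = (113 - 100) / 15 = 0.8667
Percentile = Phi(0.8667) * 100
Phi(0.8667) = 0.806947
= 80.7


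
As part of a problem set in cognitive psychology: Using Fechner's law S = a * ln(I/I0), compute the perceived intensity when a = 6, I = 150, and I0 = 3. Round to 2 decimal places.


S = 6 * ln(150/3)
I/I0 = 50.0
ln(50.0) = 3.912
S = 6 * 3.912
= 23.47


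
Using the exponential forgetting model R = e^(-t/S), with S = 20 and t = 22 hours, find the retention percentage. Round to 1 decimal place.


R = e^(-t/S)
-t/S = -22/20 = -1.1
R = e^(-1.1) = 0.332871
Percentage = 0.332871 * 100
= 33.3


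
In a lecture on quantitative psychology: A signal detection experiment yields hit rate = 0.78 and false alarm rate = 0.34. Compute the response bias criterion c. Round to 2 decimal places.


c = -0.5 * (z(HR) + z(FAR))
z(0.78) = 0.7722
z(0.34) = -0.4125
c = -0.5 * (0.7722 + -0.4125)
= -0.5 * 0.3597
= -0.18


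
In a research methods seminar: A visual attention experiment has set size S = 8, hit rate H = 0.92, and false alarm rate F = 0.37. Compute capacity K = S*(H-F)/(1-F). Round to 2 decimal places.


K = S * (H - F) / (1 - F)
H - F = 0.55
1 - F = 0.63
K = 8 * 0.55 / 0.63
= 6.98


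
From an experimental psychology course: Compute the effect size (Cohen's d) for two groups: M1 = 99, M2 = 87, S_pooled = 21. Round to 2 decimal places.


Cohen's d = (M1 - M2) / S_pooled
= (99 - 87) / 21
= 12 / 21
= 0.57


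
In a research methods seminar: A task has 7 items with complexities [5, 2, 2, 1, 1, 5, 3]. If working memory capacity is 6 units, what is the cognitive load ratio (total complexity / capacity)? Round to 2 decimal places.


Total complexity = 5 + 2 + 2 + 1 + 1 + 5 + 3 = 19
Load = total / capacity = 19 / 6
= 3.17


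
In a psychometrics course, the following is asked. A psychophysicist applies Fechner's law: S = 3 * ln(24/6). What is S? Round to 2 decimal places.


S = 3 * ln(24/6)
I/I0 = 4.0
ln(4.0) = 1.3863
S = 3 * 1.3863
= 4.16


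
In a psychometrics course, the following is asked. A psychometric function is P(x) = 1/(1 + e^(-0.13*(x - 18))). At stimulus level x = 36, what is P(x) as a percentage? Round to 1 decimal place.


P(x) = 1/(1 + e^(-0.13*(36 - 18)))
Exponent = -0.13 * 18 = -2.34
e^(-2.34) = 0.096328
P = 1/(1 + 0.096328) = 0.912136
Percentage = 91.2


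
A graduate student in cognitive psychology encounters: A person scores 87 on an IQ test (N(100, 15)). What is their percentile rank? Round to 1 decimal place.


z = (IQ - mean) / SD
z = (87 - 100) / 15 = -0.8667
Percentile = Phi(-0.8667) * 100
Phi(-0.8667) = 0.193053
= 19.3


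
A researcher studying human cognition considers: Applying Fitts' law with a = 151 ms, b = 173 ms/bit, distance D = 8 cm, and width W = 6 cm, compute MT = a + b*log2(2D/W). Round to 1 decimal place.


MT = 151 + 173 * log2(2*8/6)
2D/W = 2.666667
log2(2.666667) = 1.415
MT = 151 + 173 * 1.415
= 395.8 ms


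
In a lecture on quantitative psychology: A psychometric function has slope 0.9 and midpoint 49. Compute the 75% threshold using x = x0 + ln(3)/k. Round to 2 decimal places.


At P = 0.75: 0.75 = 1/(1 + e^(-k*(x-x0)))
Solving: e^(-k*(x-x0)) = 1/3
x = x0 + ln(3)/k
ln(3) = 1.0986
x = 49 + 1.0986/0.9
= 49 + 1.2207
= 50.22


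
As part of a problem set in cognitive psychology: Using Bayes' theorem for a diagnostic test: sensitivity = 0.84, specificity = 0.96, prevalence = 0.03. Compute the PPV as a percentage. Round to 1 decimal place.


PPV = (sens * prev) / (sens * prev + (1-spec) * (1-prev))
Numerator = 0.84 * 0.03 = 0.0252
P(positive and no disease) = (1 - spec) * (1 - prev) = (1 - 0.96) * (1 - 0.03) = 0.0388
Denominator = 0.0252 + 0.0388 = 0.064
PPV = 0.0252 / 0.064 = 0.39375
As percentage = 39.4


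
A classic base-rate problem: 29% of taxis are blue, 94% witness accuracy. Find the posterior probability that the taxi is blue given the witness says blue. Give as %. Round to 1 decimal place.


P(blue | says blue) = P(says blue | blue)*P(blue) / [P(says blue | blue)*P(blue) + P(says blue | not blue)*P(not blue)]
Numerator = 0.94 * 0.29 = 0.2726
False identification = 0.06 * 0.71 = 0.0426
P = 0.2726 / (0.2726 + 0.0426)
= 0.2726 / 0.3152
As percentage = 86.5


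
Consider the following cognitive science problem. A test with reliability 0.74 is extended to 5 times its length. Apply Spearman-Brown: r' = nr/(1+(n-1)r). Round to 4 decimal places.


r_new = n*r / (1 + (n-1)*r)
Numerator = 5 * 0.74 = 3.7
Denominator = 1 + 4 * 0.74 = 3.96
r_new = 3.7 / 3.96
= 0.9343


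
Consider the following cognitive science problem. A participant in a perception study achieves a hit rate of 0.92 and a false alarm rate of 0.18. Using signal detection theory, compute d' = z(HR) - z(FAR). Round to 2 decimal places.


d' = z(HR) - z(FAR)
z(0.92) = 1.4051
z(0.18) = -0.9154
d' = 1.4051 - -0.9154
= 2.32


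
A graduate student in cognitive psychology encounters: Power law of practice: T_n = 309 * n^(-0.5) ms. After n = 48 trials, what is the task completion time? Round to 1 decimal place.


T_n = 309 * 48^(-0.5)
48^(-0.5) = 0.144338
T_n = 309 * 0.144338
= 44.6 ms


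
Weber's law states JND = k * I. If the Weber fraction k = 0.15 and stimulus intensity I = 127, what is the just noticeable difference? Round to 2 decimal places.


JND = k * I
JND = 0.15 * 127
= 19.05


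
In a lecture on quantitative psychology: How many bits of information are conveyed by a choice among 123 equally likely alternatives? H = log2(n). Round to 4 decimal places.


H = log2(n)
H = log2(123)
= 6.9425


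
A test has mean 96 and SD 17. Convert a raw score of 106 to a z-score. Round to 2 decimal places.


z = (X - mu) / sigma
= (106 - 96) / 17
= 10 / 17
= 0.59


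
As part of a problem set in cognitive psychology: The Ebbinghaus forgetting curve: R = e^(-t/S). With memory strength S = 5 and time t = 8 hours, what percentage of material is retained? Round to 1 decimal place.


R = e^(-t/S)
-t/S = -8/5 = -1.6
R = e^(-1.6) = 0.201897
Percentage = 0.201897 * 100
= 20.2


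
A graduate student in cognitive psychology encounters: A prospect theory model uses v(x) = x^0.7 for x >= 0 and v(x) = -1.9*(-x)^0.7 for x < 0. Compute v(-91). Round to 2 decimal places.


Since x = -91 < 0, use v(x) = -lambda*(-x)^alpha
(-x) = 91
91^0.7 = 23.5141
v(-91) = -1.9 * 23.5141
= -44.68


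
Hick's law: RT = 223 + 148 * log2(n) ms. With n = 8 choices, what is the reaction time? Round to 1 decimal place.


RT = 223 + 148 * log2(8)
log2(8) = 3.0
RT = 223 + 148 * 3.0
= 223 + 444.0
= 667.0 ms


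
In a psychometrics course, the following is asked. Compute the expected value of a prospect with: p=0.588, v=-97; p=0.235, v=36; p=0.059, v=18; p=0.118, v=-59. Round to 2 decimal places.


EU = sum(p_i * v_i)
0.588 * -97 = -57.036
0.235 * 36 = 8.46
0.059 * 18 = 1.062
0.118 * -59 = -6.962
EU = -57.036 + 8.46 + 1.062 + -6.962
= -54.48


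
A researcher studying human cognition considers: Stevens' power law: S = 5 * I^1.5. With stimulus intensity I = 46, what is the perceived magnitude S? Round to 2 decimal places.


S = 5 * 46^1.5
46^1.5 = 311.9872
S = 5 * 311.9872
= 1559.94


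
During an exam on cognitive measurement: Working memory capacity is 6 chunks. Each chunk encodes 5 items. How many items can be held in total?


Total items = chunks * items_per_chunk
= 6 * 5
= 30


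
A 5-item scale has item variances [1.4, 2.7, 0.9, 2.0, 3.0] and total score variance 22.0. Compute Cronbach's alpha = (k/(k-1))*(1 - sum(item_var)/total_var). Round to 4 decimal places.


alpha = (k/(k-1)) * (1 - sum(s_i^2)/s_total^2)
sum(item variances) = 10.0
k/(k-1) = 5/4 = 1.25
1 - 10.0/22.0 = 1 - 0.454545 = 0.545455
alpha = 1.25 * 0.545455
= 0.6818


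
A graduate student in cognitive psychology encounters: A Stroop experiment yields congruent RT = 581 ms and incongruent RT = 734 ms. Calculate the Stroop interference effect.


Stroop effect = RT(incongruent) - RT(congruent)
= 734 - 581
= 153 ms


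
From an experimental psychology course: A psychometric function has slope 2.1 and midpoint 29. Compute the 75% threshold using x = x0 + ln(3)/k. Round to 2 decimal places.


At P = 0.75: 0.75 = 1/(1 + e^(-k*(x-x0)))
Solving: e^(-k*(x-x0)) = 1/3
x = x0 + ln(3)/k
ln(3) = 1.0986
x = 29 + 1.0986/2.1
= 29 + 0.5231
= 29.52


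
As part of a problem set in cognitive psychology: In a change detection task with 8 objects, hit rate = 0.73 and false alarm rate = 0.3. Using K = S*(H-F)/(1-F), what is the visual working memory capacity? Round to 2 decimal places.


K = S * (H - F) / (1 - F)
H - F = 0.43
1 - F = 0.7
K = 8 * 0.43 / 0.7
= 4.91


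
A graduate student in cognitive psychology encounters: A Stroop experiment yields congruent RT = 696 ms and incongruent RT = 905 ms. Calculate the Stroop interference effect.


Stroop effect = RT(incongruent) - RT(congruent)
= 905 - 696
= 209 ms


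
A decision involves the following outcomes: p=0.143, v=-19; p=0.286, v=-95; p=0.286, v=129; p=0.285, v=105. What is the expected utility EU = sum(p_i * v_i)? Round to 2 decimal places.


EU = sum(p_i * v_i)
0.143 * -19 = -2.717
0.286 * -95 = -27.17
0.286 * 129 = 36.894
0.285 * 105 = 29.925
EU = -2.717 + -27.17 + 36.894 + 29.925
= 36.93


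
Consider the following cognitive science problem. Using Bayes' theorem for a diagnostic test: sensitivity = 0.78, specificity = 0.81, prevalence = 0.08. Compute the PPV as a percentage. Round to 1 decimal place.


PPV = (sens * prev) / (sens * prev + (1-spec) * (1-prev))
Numerator = 0.78 * 0.08 = 0.0624
P(positive and no disease) = (1 - spec) * (1 - prev) = (1 - 0.81) * (1 - 0.08) = 0.1748
Denominator = 0.0624 + 0.1748 = 0.2372
PPV = 0.0624 / 0.2372 = 0.263069
As percentage = 26.3


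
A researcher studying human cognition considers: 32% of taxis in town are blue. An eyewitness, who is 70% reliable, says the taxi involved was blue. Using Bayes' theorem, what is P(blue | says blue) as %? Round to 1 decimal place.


P(blue | says blue) = P(says blue | blue)*P(blue) / [P(says blue | blue)*P(blue) + P(says blue | not blue)*P(not blue)]
Numerator = 0.7 * 0.32 = 0.224
False identification = 0.3 * 0.68 = 0.204
P = 0.224 / (0.224 + 0.204)
= 0.224 / 0.428
As percentage = 52.3


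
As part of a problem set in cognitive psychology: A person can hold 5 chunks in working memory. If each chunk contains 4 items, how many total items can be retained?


Total items = chunks * items_per_chunk
= 5 * 4
= 20


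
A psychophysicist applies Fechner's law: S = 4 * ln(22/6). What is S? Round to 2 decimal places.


S = 4 * ln(22/6)
I/I0 = 3.666667
ln(3.666667) = 1.2993
S = 4 * 1.2993
= 5.20


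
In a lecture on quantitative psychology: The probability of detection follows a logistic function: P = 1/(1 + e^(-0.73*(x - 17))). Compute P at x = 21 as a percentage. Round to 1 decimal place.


P(x) = 1/(1 + e^(-0.73*(21 - 17)))
Exponent = -0.73 * 4 = -2.92
e^(-2.92) = 0.053934
P = 1/(1 + 0.053934) = 0.948826
Percentage = 94.9


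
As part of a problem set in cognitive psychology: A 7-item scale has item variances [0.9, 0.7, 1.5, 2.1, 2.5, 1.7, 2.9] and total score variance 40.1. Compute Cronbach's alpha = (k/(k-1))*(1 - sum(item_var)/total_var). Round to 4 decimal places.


alpha = (k/(k-1)) * (1 - sum(s_i^2)/s_total^2)
sum(item variances) = 12.3
k/(k-1) = 7/6 = 1.166667
1 - 12.3/40.1 = 1 - 0.306733 = 0.693267
alpha = 1.166667 * 0.693267
= 0.8088


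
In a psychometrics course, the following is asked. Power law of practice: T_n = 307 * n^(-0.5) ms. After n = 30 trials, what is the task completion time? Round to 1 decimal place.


T_n = 307 * 30^(-0.5)
30^(-0.5) = 0.182574
T_n = 307 * 0.182574
= 56.1 ms


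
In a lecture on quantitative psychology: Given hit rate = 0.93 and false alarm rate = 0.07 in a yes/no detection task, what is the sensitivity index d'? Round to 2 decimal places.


d' = z(HR) - z(FAR)
z(0.93) = 1.4758
z(0.07) = -1.4758
d' = 1.4758 - -1.4758
= 2.95


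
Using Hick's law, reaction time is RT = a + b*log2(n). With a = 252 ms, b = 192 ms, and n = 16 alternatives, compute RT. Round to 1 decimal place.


RT = 252 + 192 * log2(16)
log2(16) = 4.0
RT = 252 + 192 * 4.0
= 252 + 768.0
= 1020.0 ms


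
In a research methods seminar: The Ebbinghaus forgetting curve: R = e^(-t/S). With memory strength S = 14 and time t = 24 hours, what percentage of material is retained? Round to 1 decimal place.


R = e^(-t/S)
-t/S = -24/14 = -1.714286
R = e^(-1.714286) = 0.180092
Percentage = 0.180092 * 100
= 18.0


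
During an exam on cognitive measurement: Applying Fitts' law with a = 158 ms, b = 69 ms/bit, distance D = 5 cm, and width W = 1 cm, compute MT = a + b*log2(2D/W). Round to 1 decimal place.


MT = 158 + 69 * log2(2*5/1)
2D/W = 10.0
log2(10.0) = 3.3219
MT = 158 + 69 * 3.3219
= 387.2 ms


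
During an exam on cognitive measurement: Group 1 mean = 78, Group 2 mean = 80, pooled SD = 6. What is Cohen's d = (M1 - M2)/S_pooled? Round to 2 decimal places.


Cohen's d = (M1 - M2) / S_pooled
= (78 - 80) / 6
= -2 / 6
= -0.33


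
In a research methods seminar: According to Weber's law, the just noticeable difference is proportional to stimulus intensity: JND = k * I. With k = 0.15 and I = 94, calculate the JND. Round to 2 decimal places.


JND = k * I
JND = 0.15 * 94
= 14.10


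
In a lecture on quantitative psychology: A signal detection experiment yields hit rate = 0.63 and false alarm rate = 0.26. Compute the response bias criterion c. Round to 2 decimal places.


c = -0.5 * (z(HR) + z(FAR))
z(0.63) = 0.3319
z(0.26) = -0.6433
c = -0.5 * (0.3319 + -0.6433)
= -0.5 * -0.3114
= 0.16


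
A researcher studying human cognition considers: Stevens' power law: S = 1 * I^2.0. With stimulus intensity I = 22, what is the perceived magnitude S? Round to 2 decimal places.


S = 1 * 22^2.0
22^2.0 = 484.0
S = 1 * 484.0
= 484.00


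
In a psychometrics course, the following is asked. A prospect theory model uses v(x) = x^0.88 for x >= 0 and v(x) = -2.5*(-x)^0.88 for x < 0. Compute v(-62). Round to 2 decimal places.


Since x = -62 < 0, use v(x) = -lambda*(-x)^alpha
(-x) = 62
62^0.88 = 37.7837
v(-62) = -2.5 * 37.7837
= -94.46


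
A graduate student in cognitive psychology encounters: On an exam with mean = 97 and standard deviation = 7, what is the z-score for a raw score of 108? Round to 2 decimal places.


z = (X - mu) / sigma
= (108 - 97) / 7
= 11 / 7
= 1.57


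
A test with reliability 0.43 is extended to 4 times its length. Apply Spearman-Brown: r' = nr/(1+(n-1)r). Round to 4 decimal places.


r_new = n*r / (1 + (n-1)*r)
Numerator = 4 * 0.43 = 1.72
Denominator = 1 + 3 * 0.43 = 2.29
r_new = 1.72 / 2.29
= 0.7511


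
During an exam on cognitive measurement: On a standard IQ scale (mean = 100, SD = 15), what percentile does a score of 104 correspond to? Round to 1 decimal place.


z = (IQ - mean) / SD
z = (104 - 100) / 15 = 0.2667
Percentile = Phi(0.2667) * 100
Phi(0.2667) = 0.60515
= 60.5


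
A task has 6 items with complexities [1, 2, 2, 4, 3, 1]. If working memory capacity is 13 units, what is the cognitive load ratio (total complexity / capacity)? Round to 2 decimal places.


Total complexity = 1 + 2 + 2 + 4 + 3 + 1 = 13
Load = total / capacity = 13 / 13
= 1.00


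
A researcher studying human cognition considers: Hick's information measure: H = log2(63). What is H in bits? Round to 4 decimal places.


H = log2(n)
H = log2(63)
= 5.9773


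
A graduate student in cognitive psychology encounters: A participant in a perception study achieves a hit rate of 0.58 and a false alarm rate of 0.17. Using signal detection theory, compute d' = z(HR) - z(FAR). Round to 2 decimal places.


d' = z(HR) - z(FAR)
z(0.58) = 0.2019
z(0.17) = -0.9542
d' = 0.2019 - -0.9542
= 1.16
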